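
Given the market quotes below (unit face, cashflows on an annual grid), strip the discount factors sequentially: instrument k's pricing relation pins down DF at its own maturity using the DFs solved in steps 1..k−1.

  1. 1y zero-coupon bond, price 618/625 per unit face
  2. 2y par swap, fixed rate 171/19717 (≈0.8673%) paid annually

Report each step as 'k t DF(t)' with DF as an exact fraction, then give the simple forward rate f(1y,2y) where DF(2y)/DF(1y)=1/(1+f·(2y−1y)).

1 1 618/625
2 2 9829/10000
f(1y,2y) = ((618/625)/(9829/10000) − 1)/(1) = 59/9829 ≈ 0.6003%

step 1 [1y] zero: DF = P = 618/625 ≈ 0.988800
step 2 [2y] swap r/1=171/19717: DF=(1 − 171/19717·(0.988800))/(1+171/19717) = 9829/10000 ≈ 0.982900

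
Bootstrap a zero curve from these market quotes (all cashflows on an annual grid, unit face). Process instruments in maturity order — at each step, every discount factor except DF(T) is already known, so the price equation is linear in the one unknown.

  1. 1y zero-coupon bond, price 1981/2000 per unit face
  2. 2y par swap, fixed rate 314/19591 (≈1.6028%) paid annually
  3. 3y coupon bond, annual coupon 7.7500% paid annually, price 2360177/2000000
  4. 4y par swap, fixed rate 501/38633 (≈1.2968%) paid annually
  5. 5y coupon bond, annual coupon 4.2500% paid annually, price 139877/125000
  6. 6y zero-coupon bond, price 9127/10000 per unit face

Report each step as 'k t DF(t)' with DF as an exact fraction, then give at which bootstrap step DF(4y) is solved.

1 1 1981/2000
2 2 4843/5000
3 3 9543/10000
4 4 9499/10000
5 5 9159/10000
6 6 9127/10000
DF(4y) is solved at step 4

step 1 [1y] zero: DF = P = 1981/2000 ≈ 0.990500
step 2 [2y] swap r/1=314/19591: DF=(1 − 314/19591·(0.990500))/(1+314/19591) = 4843/5000 ≈ 0.968600
step 3 [3y] bond c/1=31/400: DF=(2360177/2000000 − 31/400·(0.990500+0.968600))/(1+31/400) = 9543/10000 ≈ 0.954300
step 4 [4y] swap r/1=501/38633: DF=(1 − 501/38633·(0.990500+0.968600+0.954300))/(1+501/38633) = 9499/10000 ≈ 0.949900
step 5 [5y] bond c/1=17/400: DF=(139877/125000 − 17/400·(0.990500+0.968600+0.954300+0.949900))/(1+17/400) = 9159/10000 ≈ 0.915900
step 6 [6y] zero: DF = P = 9127/10000 ≈ 0.912700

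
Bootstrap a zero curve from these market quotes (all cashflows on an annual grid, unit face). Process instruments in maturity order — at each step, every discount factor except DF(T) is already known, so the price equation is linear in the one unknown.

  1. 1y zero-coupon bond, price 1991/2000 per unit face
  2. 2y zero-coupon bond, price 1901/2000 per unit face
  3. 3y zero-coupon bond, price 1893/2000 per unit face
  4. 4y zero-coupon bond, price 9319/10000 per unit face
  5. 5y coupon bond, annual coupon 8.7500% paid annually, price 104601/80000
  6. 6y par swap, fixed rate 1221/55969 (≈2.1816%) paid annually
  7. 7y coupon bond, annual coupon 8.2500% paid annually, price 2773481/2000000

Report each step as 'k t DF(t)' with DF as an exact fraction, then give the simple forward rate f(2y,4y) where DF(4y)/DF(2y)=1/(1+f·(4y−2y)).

step 1 [1y] zero: DF = P = 1991/2000 ≈ 0.995500
step 2 [2y] zero: DF = P = 1901/2000 ≈ 0.950500
step 3 [3y] zero: DF = P = 1893/2000 ≈ 0.946500
step 4 [4y] zero: DF = P = 9319/10000 ≈ 0.931900
step 5 [5y] bond c/1=7/80: DF=(104601/80000 − 7/80·(0.995500+0.950500+0.946500+0.931900))/(1+7/80) = 4473/5000 ≈ 0.894600
step 6 [6y] swap r/1=1221/55969: DF=(1 − 1221/55969·(0.995500+0.950500+0.946500+0.931900+0.894600))/(1+1221/55969) = 8779/10000 ≈ 0.877900
step 7 [7y] bond c/1=33/400: DF=(2773481/2000000 − 33/400·(0.995500+0.950500+0.946500+0.931900+0.894600+0.877900))/(1+33/400) = 1709/2000 ≈ 0.854500

1 1 1991/2000
2 2 1901/2000
3 3 1893/2000
4 4 9319/10000
5 5 4473/5000
6 6 8779/10000
7 7 1709/2000
f(2y,4y) = ((1901/2000)/(9319/10000) − 1)/(2) = 93/9319 ≈ 0.9980%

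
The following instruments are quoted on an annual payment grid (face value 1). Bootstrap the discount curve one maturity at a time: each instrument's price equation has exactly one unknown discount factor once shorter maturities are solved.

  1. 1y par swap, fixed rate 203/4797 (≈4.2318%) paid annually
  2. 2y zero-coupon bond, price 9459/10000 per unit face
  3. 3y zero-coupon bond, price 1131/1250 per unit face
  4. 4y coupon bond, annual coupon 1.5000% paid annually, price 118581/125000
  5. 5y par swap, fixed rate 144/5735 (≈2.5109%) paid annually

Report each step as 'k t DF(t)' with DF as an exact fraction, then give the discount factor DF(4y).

1 1 4797/5000
2 2 9459/10000
3 3 1131/1250
4 4 8931/10000
5 5 553/625
DF(4y) = 8931/10000 ≈ 0.893100

step 1 [1y] swap r/1=203/4797: DF=(1 − 203/4797·(0))/(1+203/4797) = 4797/5000 ≈ 0.959400
step 2 [2y] zero: DF = P = 9459/10000 ≈ 0.945900
step 3 [3y] zero: DF = P = 1131/1250 ≈ 0.904800
step 4 [4y] bond c/1=3/200: DF=(118581/125000 − 3/200·(0.959400+0.945900+0.904800))/(1+3/200) = 8931/10000 ≈ 0.893100
step 5 [5y] swap r/1=144/5735: DF=(1 − 144/5735·(0.959400+0.945900+0.904800+0.893100))/(1+144/5735) = 553/625 ≈ 0.884800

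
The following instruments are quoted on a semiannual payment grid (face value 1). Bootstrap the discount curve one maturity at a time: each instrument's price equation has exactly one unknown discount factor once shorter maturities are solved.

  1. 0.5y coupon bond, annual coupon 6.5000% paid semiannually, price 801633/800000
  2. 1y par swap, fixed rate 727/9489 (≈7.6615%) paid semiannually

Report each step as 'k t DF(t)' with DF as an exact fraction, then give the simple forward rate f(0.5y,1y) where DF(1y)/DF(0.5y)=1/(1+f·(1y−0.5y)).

1 1/2 1941/2000
2 1 9273/10000
f(0.5y,1y) = ((1941/2000)/(9273/10000) − 1)/(1/2) = 288/3091 ≈ 9.3174%

step 1 [0.5y] bond c/2=13/400: DF=(801633/800000 − 13/400·(0))/(1+13/400) = 1941/2000 ≈ 0.970500
step 2 [1y] swap r/2=727/18978: DF=(1 − 727/18978·(0.970500))/(1+727/18978) = 9273/10000 ≈ 0.927300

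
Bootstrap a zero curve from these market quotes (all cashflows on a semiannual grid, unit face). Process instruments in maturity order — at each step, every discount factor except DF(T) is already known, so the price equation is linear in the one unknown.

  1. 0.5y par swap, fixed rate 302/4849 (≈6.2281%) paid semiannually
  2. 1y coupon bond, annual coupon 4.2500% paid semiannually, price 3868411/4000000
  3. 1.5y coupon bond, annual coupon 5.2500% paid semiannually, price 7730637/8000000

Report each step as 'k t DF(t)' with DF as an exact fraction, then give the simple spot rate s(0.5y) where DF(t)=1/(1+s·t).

1 1/2 4849/5000
2 1 2317/2500
3 3/2 8931/10000
s(0.5y) = (1/(4849/5000) − 1)/(1/2) = 302/4849 ≈ 6.2281%

step 1 [0.5y] swap r/2=151/4849: DF=(1 − 151/4849·(0))/(1+151/4849) = 4849/5000 ≈ 0.969800
step 2 [1y] bond c/2=17/800: DF=(3868411/4000000 − 17/800·(0.969800))/(1+17/800) = 2317/2500 ≈ 0.926800
step 3 [1.5y] bond c/2=21/800: DF=(7730637/8000000 − 21/800·(0.969800+0.926800))/(1+21/800) = 8931/10000 ≈ 0.893100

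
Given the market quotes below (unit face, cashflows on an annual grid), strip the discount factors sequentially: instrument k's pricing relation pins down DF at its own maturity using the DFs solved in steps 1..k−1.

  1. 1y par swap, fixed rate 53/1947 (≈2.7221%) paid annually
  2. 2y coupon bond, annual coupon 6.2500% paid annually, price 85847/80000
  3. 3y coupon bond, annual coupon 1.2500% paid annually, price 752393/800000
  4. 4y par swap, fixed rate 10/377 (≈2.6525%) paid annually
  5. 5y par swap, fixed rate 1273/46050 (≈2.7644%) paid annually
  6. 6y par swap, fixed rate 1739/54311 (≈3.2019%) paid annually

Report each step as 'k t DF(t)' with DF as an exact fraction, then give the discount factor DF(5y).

1 1 1947/2000
2 2 9527/10000
3 3 9051/10000
4 4 901/1000
5 5 8727/10000
6 6 8261/10000
DF(5y) = 8727/10000 ≈ 0.872700

step 1 [1y] swap r/1=53/1947: DF=(1 − 53/1947·(0))/(1+53/1947) = 1947/2000 ≈ 0.973500
step 2 [2y] bond c/1=1/16: DF=(85847/80000 − 1/16·(0.973500))/(1+1/16) = 9527/10000 ≈ 0.952700
step 3 [3y] bond c/1=1/80: DF=(752393/800000 − 1/80·(0.973500+0.952700))/(1+1/80) = 9051/10000 ≈ 0.905100
step 4 [4y] swap r/1=10/377: DF=(1 − 10/377·(0.973500+0.952700+0.905100))/(1+10/377) = 901/1000 ≈ 0.901000
step 5 [5y] swap r/1=1273/46050: DF=(1 − 1273/46050·(0.973500+0.952700+0.905100+0.901000))/(1+1273/46050) = 8727/10000 ≈ 0.872700
step 6 [6y] swap r/1=1739/54311: DF=(1 − 1739/54311·(0.973500+0.952700+0.905100+0.901000+0.872700))/(1+1739/54311) = 8261/10000 ≈ 0.826100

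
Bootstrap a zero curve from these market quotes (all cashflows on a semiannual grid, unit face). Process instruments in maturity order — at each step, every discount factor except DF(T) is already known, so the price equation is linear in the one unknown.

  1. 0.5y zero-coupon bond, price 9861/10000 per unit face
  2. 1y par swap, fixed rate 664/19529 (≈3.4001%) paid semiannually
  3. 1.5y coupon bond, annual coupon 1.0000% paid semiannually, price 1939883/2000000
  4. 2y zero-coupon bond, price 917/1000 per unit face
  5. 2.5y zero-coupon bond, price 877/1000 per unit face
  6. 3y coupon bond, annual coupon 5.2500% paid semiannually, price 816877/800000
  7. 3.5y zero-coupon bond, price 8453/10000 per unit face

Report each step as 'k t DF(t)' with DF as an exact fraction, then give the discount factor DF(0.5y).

1 1/2 9861/10000
2 1 2417/2500
3 3/2 4777/5000
4 2 917/1000
5 5/2 877/1000
6 3 8747/10000
7 7/2 8453/10000
DF(0.5y) = 9861/10000 ≈ 0.986100

step 1 [0.5y] zero: DF = P = 9861/10000 ≈ 0.986100
step 2 [1y] swap r/2=332/19529: DF=(1 − 332/19529·(0.986100))/(1+332/19529) = 2417/2500 ≈ 0.966800
step 3 [1.5y] bond c/2=1/200: DF=(1939883/2000000 − 1/200·(0.986100+0.966800))/(1+1/200) = 4777/5000 ≈ 0.955400
step 4 [2y] zero: DF = P = 917/1000 ≈ 0.917000
step 5 [2.5y] zero: DF = P = 877/1000 ≈ 0.877000
step 6 [3y] bond c/2=21/800: DF=(816877/800000 − 21/800·(0.986100+0.966800+0.955400+0.917000+0.877000))/(1+21/800) = 8747/10000 ≈ 0.874700
step 7 [3.5y] zero: DF = P = 8453/10000 ≈ 0.845300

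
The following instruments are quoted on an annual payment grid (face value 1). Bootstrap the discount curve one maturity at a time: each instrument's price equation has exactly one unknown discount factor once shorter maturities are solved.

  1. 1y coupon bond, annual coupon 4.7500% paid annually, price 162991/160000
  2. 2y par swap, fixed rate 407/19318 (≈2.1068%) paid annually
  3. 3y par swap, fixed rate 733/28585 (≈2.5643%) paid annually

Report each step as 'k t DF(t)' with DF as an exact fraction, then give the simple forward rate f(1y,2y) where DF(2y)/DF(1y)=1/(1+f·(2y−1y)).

step 1 [1y] bond c/1=19/400: DF=(162991/160000 − 19/400·(0))/(1+19/400) = 389/400 ≈ 0.972500
step 2 [2y] swap r/1=407/19318: DF=(1 − 407/19318·(0.972500))/(1+407/19318) = 9593/10000 ≈ 0.959300
step 3 [3y] swap r/1=733/28585: DF=(1 − 733/28585·(0.972500+0.959300))/(1+733/28585) = 9267/10000 ≈ 0.926700

1 1 389/400
2 2 9593/10000
3 3 9267/10000
f(1y,2y) = ((389/400)/(9593/10000) − 1)/(1) = 132/9593 ≈ 1.3760%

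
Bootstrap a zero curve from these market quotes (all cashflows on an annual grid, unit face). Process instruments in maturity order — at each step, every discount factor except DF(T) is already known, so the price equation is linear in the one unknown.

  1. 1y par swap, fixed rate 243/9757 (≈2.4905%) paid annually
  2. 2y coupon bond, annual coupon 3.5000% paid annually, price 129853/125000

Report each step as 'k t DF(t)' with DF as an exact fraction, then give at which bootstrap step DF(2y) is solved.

step 1 [1y] swap r/1=243/9757: DF=(1 − 243/9757·(0))/(1+243/9757) = 9757/10000 ≈ 0.975700
step 2 [2y] bond c/1=7/200: DF=(129853/125000 − 7/200·(0.975700))/(1+7/200) = 9707/10000 ≈ 0.970700

1 1 9757/10000
2 2 9707/10000
DF(2y) is solved at step 2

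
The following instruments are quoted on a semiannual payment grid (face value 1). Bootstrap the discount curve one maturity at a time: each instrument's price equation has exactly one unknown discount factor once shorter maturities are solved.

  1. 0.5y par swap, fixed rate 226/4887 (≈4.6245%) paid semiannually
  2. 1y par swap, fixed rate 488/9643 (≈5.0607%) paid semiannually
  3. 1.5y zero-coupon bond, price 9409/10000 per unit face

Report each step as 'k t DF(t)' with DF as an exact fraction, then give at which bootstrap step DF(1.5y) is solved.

1 1/2 4887/5000
2 1 1189/1250
3 3/2 9409/10000
DF(1.5y) is solved at step 3

step 1 [0.5y] swap r/2=113/4887: DF=(1 − 113/4887·(0))/(1+113/4887) = 4887/5000 ≈ 0.977400
step 2 [1y] swap r/2=244/9643: DF=(1 − 244/9643·(0.977400))/(1+244/9643) = 1189/1250 ≈ 0.951200
step 3 [1.5y] zero: DF = P = 9409/10000 ≈ 0.940900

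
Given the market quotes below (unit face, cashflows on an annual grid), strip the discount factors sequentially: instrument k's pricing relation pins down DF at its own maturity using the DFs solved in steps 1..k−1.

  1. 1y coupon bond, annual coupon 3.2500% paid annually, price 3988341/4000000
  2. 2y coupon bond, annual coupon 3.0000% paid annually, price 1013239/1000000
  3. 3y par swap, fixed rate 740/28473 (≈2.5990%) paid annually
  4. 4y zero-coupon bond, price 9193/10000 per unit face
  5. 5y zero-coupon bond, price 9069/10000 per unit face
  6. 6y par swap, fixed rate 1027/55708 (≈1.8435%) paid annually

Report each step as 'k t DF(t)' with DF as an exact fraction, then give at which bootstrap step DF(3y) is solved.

1 1 9657/10000
2 2 2389/2500
3 3 463/500
4 4 9193/10000
5 5 9069/10000
6 6 8973/10000
DF(3y) is solved at step 3

step 1 [1y] bond c/1=13/400: DF=(3988341/4000000 − 13/400·(0))/(1+13/400) = 9657/10000 ≈ 0.965700
step 2 [2y] bond c/1=3/100: DF=(1013239/1000000 − 3/100·(0.965700))/(1+3/100) = 2389/2500 ≈ 0.955600
step 3 [3y] swap r/1=740/28473: DF=(1 − 740/28473·(0.965700+0.955600))/(1+740/28473) = 463/500 ≈ 0.926000
step 4 [4y] zero: DF = P = 9193/10000 ≈ 0.919300
step 5 [5y] zero: DF = P = 9069/10000 ≈ 0.906900
step 6 [6y] swap r/1=1027/55708: DF=(1 − 1027/55708·(0.965700+0.955600+0.926000+0.919300+0.906900))/(1+1027/55708) = 8973/10000 ≈ 0.897300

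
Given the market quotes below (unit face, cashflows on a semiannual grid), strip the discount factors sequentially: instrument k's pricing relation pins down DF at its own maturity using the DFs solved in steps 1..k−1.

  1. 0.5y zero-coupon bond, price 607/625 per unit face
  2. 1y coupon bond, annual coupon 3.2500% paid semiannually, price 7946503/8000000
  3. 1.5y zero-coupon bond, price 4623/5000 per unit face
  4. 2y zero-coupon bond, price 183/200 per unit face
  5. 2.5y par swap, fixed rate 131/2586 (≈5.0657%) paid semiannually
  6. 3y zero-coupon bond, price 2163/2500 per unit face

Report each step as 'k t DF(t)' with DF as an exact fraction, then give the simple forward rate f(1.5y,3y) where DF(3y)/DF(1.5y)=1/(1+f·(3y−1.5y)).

step 1 [0.5y] zero: DF = P = 607/625 ≈ 0.971200
step 2 [1y] bond c/2=13/800: DF=(7946503/8000000 − 13/800·(0.971200))/(1+13/800) = 9619/10000 ≈ 0.961900
step 3 [1.5y] zero: DF = P = 4623/5000 ≈ 0.924600
step 4 [2y] zero: DF = P = 183/200 ≈ 0.915000
step 5 [2.5y] swap r/2=131/5172: DF=(1 − 131/5172·(0.971200+0.961900+0.924600+0.915000))/(1+131/5172) = 8821/10000 ≈ 0.882100
step 6 [3y] zero: DF = P = 2163/2500 ≈ 0.865200

1 1/2 607/625
2 1 9619/10000
3 3/2 4623/5000
4 2 183/200
5 5/2 8821/10000
6 3 2163/2500
f(1.5y,3y) = ((4623/5000)/(2163/2500) − 1)/(3/2) = 33/721 ≈ 4.5770%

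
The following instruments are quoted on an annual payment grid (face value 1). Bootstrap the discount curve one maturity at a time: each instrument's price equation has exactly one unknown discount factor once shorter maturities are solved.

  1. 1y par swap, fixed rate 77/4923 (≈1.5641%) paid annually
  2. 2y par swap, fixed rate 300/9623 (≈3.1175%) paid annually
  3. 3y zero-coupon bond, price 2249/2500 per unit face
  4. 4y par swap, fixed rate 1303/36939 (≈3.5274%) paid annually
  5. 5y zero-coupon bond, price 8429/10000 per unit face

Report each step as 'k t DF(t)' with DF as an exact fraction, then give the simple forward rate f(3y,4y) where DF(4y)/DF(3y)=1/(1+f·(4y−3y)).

1 1 4923/5000
2 2 47/50
3 3 2249/2500
4 4 8697/10000
5 5 8429/10000
f(3y,4y) = ((2249/2500)/(8697/10000) − 1)/(1) = 23/669 ≈ 3.4380%

step 1 [1y] swap r/1=77/4923: DF=(1 − 77/4923·(0))/(1+77/4923) = 4923/5000 ≈ 0.984600
step 2 [2y] swap r/1=300/9623: DF=(1 − 300/9623·(0.984600))/(1+300/9623) = 47/50 ≈ 0.940000
step 3 [3y] zero: DF = P = 2249/2500 ≈ 0.899600
step 4 [4y] swap r/1=1303/36939: DF=(1 − 1303/36939·(0.984600+0.940000+0.899600))/(1+1303/36939) = 8697/10000 ≈ 0.869700
step 5 [5y] zero: DF = P = 8429/10000 ≈ 0.842900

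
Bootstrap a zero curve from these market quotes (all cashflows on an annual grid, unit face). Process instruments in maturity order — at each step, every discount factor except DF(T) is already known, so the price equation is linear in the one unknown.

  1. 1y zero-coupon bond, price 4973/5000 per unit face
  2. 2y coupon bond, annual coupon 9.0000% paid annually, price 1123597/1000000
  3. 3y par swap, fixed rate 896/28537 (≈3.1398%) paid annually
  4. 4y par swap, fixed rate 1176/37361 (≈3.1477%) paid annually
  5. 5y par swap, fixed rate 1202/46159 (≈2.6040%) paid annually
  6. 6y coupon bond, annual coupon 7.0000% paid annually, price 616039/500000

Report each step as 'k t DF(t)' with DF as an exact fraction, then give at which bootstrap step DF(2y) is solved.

step 1 [1y] zero: DF = P = 4973/5000 ≈ 0.994600
step 2 [2y] bond c/1=9/100: DF=(1123597/1000000 − 9/100·(0.994600))/(1+9/100) = 9487/10000 ≈ 0.948700
step 3 [3y] swap r/1=896/28537: DF=(1 − 896/28537·(0.994600+0.948700))/(1+896/28537) = 569/625 ≈ 0.910400
step 4 [4y] swap r/1=1176/37361: DF=(1 − 1176/37361·(0.994600+0.948700+0.910400))/(1+1176/37361) = 1103/1250 ≈ 0.882400
step 5 [5y] swap r/1=1202/46159: DF=(1 − 1202/46159·(0.994600+0.948700+0.910400+0.882400))/(1+1202/46159) = 4399/5000 ≈ 0.879800
step 6 [6y] bond c/1=7/100: DF=(616039/500000 − 7/100·(0.994600+0.948700+0.910400+0.882400+0.879800))/(1+7/100) = 1699/2000 ≈ 0.849500

1 1 4973/5000
2 2 9487/10000
3 3 569/625
4 4 1103/1250
5 5 4399/5000
6 6 1699/2000
DF(2y) is solved at step 2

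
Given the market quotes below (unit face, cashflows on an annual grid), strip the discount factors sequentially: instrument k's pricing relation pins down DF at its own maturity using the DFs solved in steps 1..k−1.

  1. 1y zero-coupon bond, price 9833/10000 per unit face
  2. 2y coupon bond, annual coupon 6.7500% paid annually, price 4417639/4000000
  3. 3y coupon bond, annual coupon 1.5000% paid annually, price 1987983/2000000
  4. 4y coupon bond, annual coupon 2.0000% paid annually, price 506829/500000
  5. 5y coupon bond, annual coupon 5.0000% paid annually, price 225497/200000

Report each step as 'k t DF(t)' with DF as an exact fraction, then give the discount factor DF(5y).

1 1 9833/10000
2 2 2431/2500
3 3 594/625
4 4 1171/1250
5 5 2227/2500
DF(5y) = 2227/2500 ≈ 0.890800

step 1 [1y] zero: DF = P = 9833/10000 ≈ 0.983300
step 2 [2y] bond c/1=27/400: DF=(4417639/4000000 − 27/400·(0.983300))/(1+27/400) = 2431/2500 ≈ 0.972400
step 3 [3y] bond c/1=3/200: DF=(1987983/2000000 − 3/200·(0.983300+0.972400))/(1+3/200) = 594/625 ≈ 0.950400
step 4 [4y] bond c/1=1/50: DF=(506829/500000 − 1/50·(0.983300+0.972400+0.950400))/(1+1/50) = 1171/1250 ≈ 0.936800
step 5 [5y] bond c/1=1/20: DF=(225497/200000 − 1/20·(0.983300+0.972400+0.950400+0.936800))/(1+1/20) = 2227/2500 ≈ 0.890800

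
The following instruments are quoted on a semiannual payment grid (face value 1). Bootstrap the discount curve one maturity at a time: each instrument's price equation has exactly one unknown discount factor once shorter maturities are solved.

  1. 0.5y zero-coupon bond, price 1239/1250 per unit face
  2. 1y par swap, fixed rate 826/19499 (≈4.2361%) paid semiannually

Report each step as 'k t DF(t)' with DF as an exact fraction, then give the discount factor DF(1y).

1 1/2 1239/1250
2 1 9587/10000
DF(1y) = 9587/10000 ≈ 0.958700

step 1 [0.5y] zero: DF = P = 1239/1250 ≈ 0.991200
step 2 [1y] swap r/2=413/19499: DF=(1 − 413/19499·(0.991200))/(1+413/19499) = 9587/10000 ≈ 0.958700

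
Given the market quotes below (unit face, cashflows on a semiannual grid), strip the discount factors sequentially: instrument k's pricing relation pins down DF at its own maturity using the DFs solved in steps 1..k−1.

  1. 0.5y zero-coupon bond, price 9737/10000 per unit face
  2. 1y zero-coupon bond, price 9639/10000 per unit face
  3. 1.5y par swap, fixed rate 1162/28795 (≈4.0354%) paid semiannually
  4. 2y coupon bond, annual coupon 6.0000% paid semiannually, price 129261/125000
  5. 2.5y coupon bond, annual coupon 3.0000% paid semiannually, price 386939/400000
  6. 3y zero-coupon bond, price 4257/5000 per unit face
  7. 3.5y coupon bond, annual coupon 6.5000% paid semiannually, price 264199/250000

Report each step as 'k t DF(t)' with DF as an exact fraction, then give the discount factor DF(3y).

step 1 [0.5y] zero: DF = P = 9737/10000 ≈ 0.973700
step 2 [1y] zero: DF = P = 9639/10000 ≈ 0.963900
step 3 [1.5y] swap r/2=581/28795: DF=(1 − 581/28795·(0.973700+0.963900))/(1+581/28795) = 9419/10000 ≈ 0.941900
step 4 [2y] bond c/2=3/100: DF=(129261/125000 − 3/100·(0.973700+0.963900+0.941900))/(1+3/100) = 9201/10000 ≈ 0.920100
step 5 [2.5y] bond c/2=3/200: DF=(386939/400000 − 3/200·(0.973700+0.963900+0.941900+0.920100))/(1+3/200) = 8969/10000 ≈ 0.896900
step 6 [3y] zero: DF = P = 4257/5000 ≈ 0.851400
step 7 [3.5y] bond c/2=13/400: DF=(264199/250000 − 13/400·(0.973700+0.963900+0.941900+0.920100+0.896900+0.851400))/(1+13/400) = 8489/10000 ≈ 0.848900

1 1/2 9737/10000
2 1 9639/10000
3 3/2 9419/10000
4 2 9201/10000
5 5/2 8969/10000
6 3 4257/5000
7 7/2 8489/10000
DF(3y) = 4257/5000 ≈ 0.851400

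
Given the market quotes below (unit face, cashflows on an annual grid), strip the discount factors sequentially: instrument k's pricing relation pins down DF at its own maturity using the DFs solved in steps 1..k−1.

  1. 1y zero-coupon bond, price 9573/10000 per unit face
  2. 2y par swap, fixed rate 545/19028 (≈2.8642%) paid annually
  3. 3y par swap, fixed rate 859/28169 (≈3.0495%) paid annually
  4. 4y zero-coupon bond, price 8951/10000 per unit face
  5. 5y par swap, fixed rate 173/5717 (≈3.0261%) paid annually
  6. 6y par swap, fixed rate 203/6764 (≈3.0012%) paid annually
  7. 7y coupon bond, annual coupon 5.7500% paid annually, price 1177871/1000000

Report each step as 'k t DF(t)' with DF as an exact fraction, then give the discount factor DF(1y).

step 1 [1y] zero: DF = P = 9573/10000 ≈ 0.957300
step 2 [2y] swap r/1=545/19028: DF=(1 − 545/19028·(0.957300))/(1+545/19028) = 1891/2000 ≈ 0.945500
step 3 [3y] swap r/1=859/28169: DF=(1 − 859/28169·(0.957300+0.945500))/(1+859/28169) = 9141/10000 ≈ 0.914100
step 4 [4y] zero: DF = P = 8951/10000 ≈ 0.895100
step 5 [5y] swap r/1=173/5717: DF=(1 − 173/5717·(0.957300+0.945500+0.914100+0.895100))/(1+173/5717) = 1077/1250 ≈ 0.861600
step 6 [6y] swap r/1=203/6764: DF=(1 − 203/6764·(0.957300+0.945500+0.914100+0.895100+0.861600))/(1+203/6764) = 1047/1250 ≈ 0.837600
step 7 [7y] bond c/1=23/400: DF=(1177871/1000000 − 23/400·(0.957300+0.945500+0.914100+0.895100+0.861600+0.837600))/(1+23/400) = 2049/2500 ≈ 0.819600

1 1 9573/10000
2 2 1891/2000
3 3 9141/10000
4 4 8951/10000
5 5 1077/1250
6 6 1047/1250
7 7 2049/2500
DF(1y) = 9573/10000 ≈ 0.957300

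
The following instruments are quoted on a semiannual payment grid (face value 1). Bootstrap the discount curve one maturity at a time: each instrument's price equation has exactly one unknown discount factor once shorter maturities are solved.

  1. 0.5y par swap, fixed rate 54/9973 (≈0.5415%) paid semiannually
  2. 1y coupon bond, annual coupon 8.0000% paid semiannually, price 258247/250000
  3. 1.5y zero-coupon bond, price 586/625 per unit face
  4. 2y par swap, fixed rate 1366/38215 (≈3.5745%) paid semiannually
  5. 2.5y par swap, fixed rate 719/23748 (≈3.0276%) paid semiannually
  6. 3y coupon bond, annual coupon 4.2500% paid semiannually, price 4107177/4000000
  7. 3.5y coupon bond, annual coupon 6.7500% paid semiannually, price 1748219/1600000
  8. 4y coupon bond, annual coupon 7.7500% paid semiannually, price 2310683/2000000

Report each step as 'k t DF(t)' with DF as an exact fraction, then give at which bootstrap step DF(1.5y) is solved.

step 1 [0.5y] swap r/2=27/9973: DF=(1 − 27/9973·(0))/(1+27/9973) = 9973/10000 ≈ 0.997300
step 2 [1y] bond c/2=1/25: DF=(258247/250000 − 1/25·(0.997300))/(1+1/25) = 9549/10000 ≈ 0.954900
step 3 [1.5y] zero: DF = P = 586/625 ≈ 0.937600
step 4 [2y] swap r/2=683/38215: DF=(1 − 683/38215·(0.997300+0.954900+0.937600))/(1+683/38215) = 9317/10000 ≈ 0.931700
step 5 [2.5y] swap r/2=719/47496: DF=(1 − 719/47496·(0.997300+0.954900+0.937600+0.931700))/(1+719/47496) = 9281/10000 ≈ 0.928100
step 6 [3y] bond c/2=17/800: DF=(4107177/4000000 − 17/800·(0.997300+0.954900+0.937600+0.931700+0.928100))/(1+17/800) = 4533/5000 ≈ 0.906600
step 7 [3.5y] bond c/2=27/800: DF=(1748219/1600000 − 27/800·(0.997300+0.954900+0.937600+0.931700+0.928100+0.906600))/(1+27/800) = 8723/10000 ≈ 0.872300
step 8 [4y] bond c/2=31/800: DF=(2310683/2000000 − 31/800·(0.997300+0.954900+0.937600+0.931700+0.928100+0.906600+0.872300))/(1+31/800) = 8687/10000 ≈ 0.868700

1 1/2 9973/10000
2 1 9549/10000
3 3/2 586/625
4 2 9317/10000
5 5/2 9281/10000
6 3 4533/5000
7 7/2 8723/10000
8 4 8687/10000
DF(1.5y) is solved at step 3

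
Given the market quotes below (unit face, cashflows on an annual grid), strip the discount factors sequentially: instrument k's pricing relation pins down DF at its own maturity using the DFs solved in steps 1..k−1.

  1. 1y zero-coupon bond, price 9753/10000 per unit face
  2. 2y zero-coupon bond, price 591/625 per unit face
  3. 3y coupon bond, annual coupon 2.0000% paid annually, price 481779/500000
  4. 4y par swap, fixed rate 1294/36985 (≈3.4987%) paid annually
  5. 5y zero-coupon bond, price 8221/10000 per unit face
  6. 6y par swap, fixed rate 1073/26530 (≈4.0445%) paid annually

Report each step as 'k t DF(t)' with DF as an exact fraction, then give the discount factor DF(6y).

1 1 9753/10000
2 2 591/625
3 3 907/1000
4 4 4353/5000
5 5 8221/10000
6 6 3927/5000
DF(6y) = 3927/5000 ≈ 0.785400

step 1 [1y] zero: DF = P = 9753/10000 ≈ 0.975300
step 2 [2y] zero: DF = P = 591/625 ≈ 0.945600
step 3 [3y] bond c/1=1/50: DF=(481779/500000 − 1/50·(0.975300+0.945600))/(1+1/50) = 907/1000 ≈ 0.907000
step 4 [4y] swap r/1=1294/36985: DF=(1 − 1294/36985·(0.975300+0.945600+0.907000))/(1+1294/36985) = 4353/5000 ≈ 0.870600
step 5 [5y] zero: DF = P = 8221/10000 ≈ 0.822100
step 6 [6y] swap r/1=1073/26530: DF=(1 − 1073/26530·(0.975300+0.945600+0.907000+0.870600+0.822100))/(1+1073/26530) = 3927/5000 ≈ 0.785400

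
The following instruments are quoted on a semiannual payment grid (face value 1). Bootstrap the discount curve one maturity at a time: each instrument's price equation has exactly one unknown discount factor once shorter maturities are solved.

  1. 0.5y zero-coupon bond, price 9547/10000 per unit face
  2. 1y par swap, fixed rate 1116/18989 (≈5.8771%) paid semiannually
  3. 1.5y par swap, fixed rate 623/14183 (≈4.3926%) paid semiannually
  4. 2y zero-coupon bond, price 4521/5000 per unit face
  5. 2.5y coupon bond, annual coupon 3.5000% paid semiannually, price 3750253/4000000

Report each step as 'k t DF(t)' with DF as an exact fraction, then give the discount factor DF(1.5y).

1 1/2 9547/10000
2 1 4721/5000
3 3/2 9377/10000
4 2 4521/5000
5 5/2 8571/10000
DF(1.5y) = 9377/10000 ≈ 0.937700

step 1 [0.5y] zero: DF = P = 9547/10000 ≈ 0.954700
step 2 [1y] swap r/2=558/18989: DF=(1 − 558/18989·(0.954700))/(1+558/18989) = 4721/5000 ≈ 0.944200
step 3 [1.5y] swap r/2=623/28366: DF=(1 − 623/28366·(0.954700+0.944200))/(1+623/28366) = 9377/10000 ≈ 0.937700
step 4 [2y] zero: DF = P = 4521/5000 ≈ 0.904200
step 5 [2.5y] bond c/2=7/400: DF=(3750253/4000000 − 7/400·(0.954700+0.944200+0.937700+0.904200))/(1+7/400) = 8571/10000 ≈ 0.857100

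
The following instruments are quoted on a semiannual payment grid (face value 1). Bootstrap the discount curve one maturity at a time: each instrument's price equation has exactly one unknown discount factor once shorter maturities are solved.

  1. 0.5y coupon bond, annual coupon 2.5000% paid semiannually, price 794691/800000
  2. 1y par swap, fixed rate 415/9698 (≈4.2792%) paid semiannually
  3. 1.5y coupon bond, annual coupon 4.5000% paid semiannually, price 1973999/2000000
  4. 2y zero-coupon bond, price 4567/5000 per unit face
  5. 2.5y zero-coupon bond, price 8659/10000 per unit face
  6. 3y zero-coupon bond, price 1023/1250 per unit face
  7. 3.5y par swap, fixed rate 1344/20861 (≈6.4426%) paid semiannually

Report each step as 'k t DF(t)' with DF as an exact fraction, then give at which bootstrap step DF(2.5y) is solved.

step 1 [0.5y] bond c/2=1/80: DF=(794691/800000 − 1/80·(0))/(1+1/80) = 9811/10000 ≈ 0.981100
step 2 [1y] swap r/2=415/19396: DF=(1 − 415/19396·(0.981100))/(1+415/19396) = 1917/2000 ≈ 0.958500
step 3 [1.5y] bond c/2=9/400: DF=(1973999/2000000 − 9/400·(0.981100+0.958500))/(1+9/400) = 4613/5000 ≈ 0.922600
step 4 [2y] zero: DF = P = 4567/5000 ≈ 0.913400
step 5 [2.5y] zero: DF = P = 8659/10000 ≈ 0.865900
step 6 [3y] zero: DF = P = 1023/1250 ≈ 0.818400
step 7 [3.5y] swap r/2=672/20861: DF=(1 − 672/20861·(0.981100+0.958500+0.922600+0.913400+0.865900+0.818400))/(1+672/20861) = 499/625 ≈ 0.798400

1 1/2 9811/10000
2 1 1917/2000
3 3/2 4613/5000
4 2 4567/5000
5 5/2 8659/10000
6 3 1023/1250
7 7/2 499/625
DF(2.5y) is solved at step 5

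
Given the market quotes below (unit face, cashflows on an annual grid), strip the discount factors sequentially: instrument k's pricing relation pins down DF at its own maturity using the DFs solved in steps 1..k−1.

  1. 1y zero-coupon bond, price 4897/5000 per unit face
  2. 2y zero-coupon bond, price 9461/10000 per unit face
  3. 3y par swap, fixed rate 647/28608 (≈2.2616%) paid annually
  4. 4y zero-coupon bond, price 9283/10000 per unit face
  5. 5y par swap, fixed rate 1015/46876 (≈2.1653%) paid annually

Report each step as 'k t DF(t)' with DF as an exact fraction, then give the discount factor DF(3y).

1 1 4897/5000
2 2 9461/10000
3 3 9353/10000
4 4 9283/10000
5 5 1797/2000
DF(3y) = 9353/10000 ≈ 0.935300

step 1 [1y] zero: DF = P = 4897/5000 ≈ 0.979400
step 2 [2y] zero: DF = P = 9461/10000 ≈ 0.946100
step 3 [3y] swap r/1=647/28608: DF=(1 − 647/28608·(0.979400+0.946100))/(1+647/28608) = 9353/10000 ≈ 0.935300
step 4 [4y] zero: DF = P = 9283/10000 ≈ 0.928300
step 5 [5y] swap r/1=1015/46876: DF=(1 − 1015/46876·(0.979400+0.946100+0.935300+0.928300))/(1+1015/46876) = 1797/2000 ≈ 0.898500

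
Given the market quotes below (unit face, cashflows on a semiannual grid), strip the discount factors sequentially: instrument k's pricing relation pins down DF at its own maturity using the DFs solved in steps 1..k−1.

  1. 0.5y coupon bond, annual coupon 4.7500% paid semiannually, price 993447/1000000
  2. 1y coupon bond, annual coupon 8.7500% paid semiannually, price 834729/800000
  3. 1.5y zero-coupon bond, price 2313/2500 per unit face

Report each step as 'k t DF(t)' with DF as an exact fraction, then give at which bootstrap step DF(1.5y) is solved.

1 1/2 1213/1250
2 1 959/1000
3 3/2 2313/2500
DF(1.5y) is solved at step 3

step 1 [0.5y] bond c/2=19/800: DF=(993447/1000000 − 19/800·(0))/(1+19/800) = 1213/1250 ≈ 0.970400
step 2 [1y] bond c/2=7/160: DF=(834729/800000 − 7/160·(0.970400))/(1+7/160) = 959/1000 ≈ 0.959000
step 3 [1.5y] zero: DF = P = 2313/2500 ≈ 0.925200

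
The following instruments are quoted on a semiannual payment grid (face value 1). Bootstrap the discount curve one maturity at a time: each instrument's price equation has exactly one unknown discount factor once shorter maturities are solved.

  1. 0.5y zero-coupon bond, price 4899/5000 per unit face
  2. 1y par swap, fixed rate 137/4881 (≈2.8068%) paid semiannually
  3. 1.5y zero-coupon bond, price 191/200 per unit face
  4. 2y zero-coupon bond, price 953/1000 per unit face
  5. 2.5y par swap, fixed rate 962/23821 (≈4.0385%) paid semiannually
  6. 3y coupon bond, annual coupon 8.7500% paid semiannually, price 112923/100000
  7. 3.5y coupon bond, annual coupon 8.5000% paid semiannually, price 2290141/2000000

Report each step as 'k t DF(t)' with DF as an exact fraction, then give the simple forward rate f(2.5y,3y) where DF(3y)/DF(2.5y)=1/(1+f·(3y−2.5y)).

step 1 [0.5y] zero: DF = P = 4899/5000 ≈ 0.979800
step 2 [1y] swap r/2=137/9762: DF=(1 − 137/9762·(0.979800))/(1+137/9762) = 4863/5000 ≈ 0.972600
step 3 [1.5y] zero: DF = P = 191/200 ≈ 0.955000
step 4 [2y] zero: DF = P = 953/1000 ≈ 0.953000
step 5 [2.5y] swap r/2=481/23821: DF=(1 − 481/23821·(0.979800+0.972600+0.955000+0.953000))/(1+481/23821) = 4519/5000 ≈ 0.903800
step 6 [3y] bond c/2=7/160: DF=(112923/100000 − 7/160·(0.979800+0.972600+0.955000+0.953000+0.903800))/(1+7/160) = 4411/5000 ≈ 0.882200
step 7 [3.5y] bond c/2=17/400: DF=(2290141/2000000 − 17/400·(0.979800+0.972600+0.955000+0.953000+0.903800+0.882200))/(1+17/400) = 4341/5000 ≈ 0.868200

1 1/2 4899/5000
2 1 4863/5000
3 3/2 191/200
4 2 953/1000
5 5/2 4519/5000
6 3 4411/5000
7 7/2 4341/5000
f(2.5y,3y) = ((4519/5000)/(4411/5000) − 1)/(1/2) = 216/4411 ≈ 4.8968%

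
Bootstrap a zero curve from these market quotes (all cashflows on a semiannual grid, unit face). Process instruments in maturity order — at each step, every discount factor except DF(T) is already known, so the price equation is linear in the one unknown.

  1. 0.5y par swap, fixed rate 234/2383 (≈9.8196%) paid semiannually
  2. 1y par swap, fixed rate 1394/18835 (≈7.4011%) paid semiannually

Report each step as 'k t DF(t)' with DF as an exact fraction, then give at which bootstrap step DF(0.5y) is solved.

1 1/2 2383/2500
2 1 9303/10000
DF(0.5y) is solved at step 1

step 1 [0.5y] swap r/2=117/2383: DF=(1 − 117/2383·(0))/(1+117/2383) = 2383/2500 ≈ 0.953200
step 2 [1y] swap r/2=697/18835: DF=(1 − 697/18835·(0.953200))/(1+697/18835) = 9303/10000 ≈ 0.930300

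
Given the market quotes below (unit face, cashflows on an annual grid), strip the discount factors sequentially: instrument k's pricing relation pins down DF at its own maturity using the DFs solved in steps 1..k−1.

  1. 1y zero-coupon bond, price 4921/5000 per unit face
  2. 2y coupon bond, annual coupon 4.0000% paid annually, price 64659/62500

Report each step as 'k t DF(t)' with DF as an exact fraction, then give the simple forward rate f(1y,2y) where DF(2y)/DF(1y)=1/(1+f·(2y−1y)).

step 1 [1y] zero: DF = P = 4921/5000 ≈ 0.984200
step 2 [2y] bond c/1=1/25: DF=(64659/62500 − 1/25·(0.984200))/(1+1/25) = 9569/10000 ≈ 0.956900

1 1 4921/5000
2 2 9569/10000
f(1y,2y) = ((4921/5000)/(9569/10000) − 1)/(1) = 39/1367 ≈ 2.8530%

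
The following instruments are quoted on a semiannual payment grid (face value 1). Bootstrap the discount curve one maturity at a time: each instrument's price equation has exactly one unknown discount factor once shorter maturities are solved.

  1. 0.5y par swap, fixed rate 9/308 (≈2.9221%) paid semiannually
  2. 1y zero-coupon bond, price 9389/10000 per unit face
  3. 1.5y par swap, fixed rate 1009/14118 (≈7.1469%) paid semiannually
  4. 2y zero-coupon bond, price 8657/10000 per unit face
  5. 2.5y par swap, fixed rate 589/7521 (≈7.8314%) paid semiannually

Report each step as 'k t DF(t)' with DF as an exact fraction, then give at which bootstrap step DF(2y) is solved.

1 1/2 616/625
2 1 9389/10000
3 3/2 8991/10000
4 2 8657/10000
5 5/2 8233/10000
DF(2y) is solved at step 4

step 1 [0.5y] swap r/2=9/616: DF=(1 − 9/616·(0))/(1+9/616) = 616/625 ≈ 0.985600
step 2 [1y] zero: DF = P = 9389/10000 ≈ 0.938900
step 3 [1.5y] swap r/2=1009/28236: DF=(1 − 1009/28236·(0.985600+0.938900))/(1+1009/28236) = 8991/10000 ≈ 0.899100
step 4 [2y] zero: DF = P = 8657/10000 ≈ 0.865700
step 5 [2.5y] swap r/2=589/15042: DF=(1 − 589/15042·(0.985600+0.938900+0.899100+0.865700))/(1+589/15042) = 8233/10000 ≈ 0.823300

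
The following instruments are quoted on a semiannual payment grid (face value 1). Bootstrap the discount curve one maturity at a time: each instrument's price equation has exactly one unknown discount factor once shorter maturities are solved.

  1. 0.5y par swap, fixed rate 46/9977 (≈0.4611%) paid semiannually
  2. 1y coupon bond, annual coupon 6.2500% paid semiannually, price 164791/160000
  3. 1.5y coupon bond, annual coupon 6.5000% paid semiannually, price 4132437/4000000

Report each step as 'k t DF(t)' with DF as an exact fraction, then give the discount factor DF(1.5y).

step 1 [0.5y] swap r/2=23/9977: DF=(1 − 23/9977·(0))/(1+23/9977) = 9977/10000 ≈ 0.997700
step 2 [1y] bond c/2=1/32: DF=(164791/160000 − 1/32·(0.997700))/(1+1/32) = 1937/2000 ≈ 0.968500
step 3 [1.5y] bond c/2=13/400: DF=(4132437/4000000 − 13/400·(0.997700+0.968500))/(1+13/400) = 9387/10000 ≈ 0.938700

1 1/2 9977/10000
2 1 1937/2000
3 3/2 9387/10000
DF(1.5y) = 9387/10000 ≈ 0.938700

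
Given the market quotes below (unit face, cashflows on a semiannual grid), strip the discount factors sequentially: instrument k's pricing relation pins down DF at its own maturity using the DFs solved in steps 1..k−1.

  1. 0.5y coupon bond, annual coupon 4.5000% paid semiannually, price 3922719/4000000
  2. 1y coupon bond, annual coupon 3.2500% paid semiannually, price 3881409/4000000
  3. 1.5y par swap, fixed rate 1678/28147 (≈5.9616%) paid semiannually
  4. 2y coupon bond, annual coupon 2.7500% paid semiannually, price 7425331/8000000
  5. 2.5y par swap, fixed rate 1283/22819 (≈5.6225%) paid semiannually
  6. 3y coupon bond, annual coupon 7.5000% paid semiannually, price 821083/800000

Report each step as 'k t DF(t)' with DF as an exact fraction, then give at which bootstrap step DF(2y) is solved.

1 1/2 9591/10000
2 1 1879/2000
3 3/2 9161/10000
4 2 4387/5000
5 5/2 8717/10000
6 3 8243/10000
DF(2y) is solved at step 4

step 1 [0.5y] bond c/2=9/400: DF=(3922719/4000000 − 9/400·(0))/(1+9/400) = 9591/10000 ≈ 0.959100
step 2 [1y] bond c/2=13/800: DF=(3881409/4000000 − 13/800·(0.959100))/(1+13/800) = 1879/2000 ≈ 0.939500
step 3 [1.5y] swap r/2=839/28147: DF=(1 − 839/28147·(0.959100+0.939500))/(1+839/28147) = 9161/10000 ≈ 0.916100
step 4 [2y] bond c/2=11/800: DF=(7425331/8000000 − 11/800·(0.959100+0.939500+0.916100))/(1+11/800) = 4387/5000 ≈ 0.877400
step 5 [2.5y] swap r/2=1283/45638: DF=(1 − 1283/45638·(0.959100+0.939500+0.916100+0.877400))/(1+1283/45638) = 8717/10000 ≈ 0.871700
step 6 [3y] bond c/2=3/80: DF=(821083/800000 − 3/80·(0.959100+0.939500+0.916100+0.877400+0.871700))/(1+3/80) = 8243/10000 ≈ 0.824300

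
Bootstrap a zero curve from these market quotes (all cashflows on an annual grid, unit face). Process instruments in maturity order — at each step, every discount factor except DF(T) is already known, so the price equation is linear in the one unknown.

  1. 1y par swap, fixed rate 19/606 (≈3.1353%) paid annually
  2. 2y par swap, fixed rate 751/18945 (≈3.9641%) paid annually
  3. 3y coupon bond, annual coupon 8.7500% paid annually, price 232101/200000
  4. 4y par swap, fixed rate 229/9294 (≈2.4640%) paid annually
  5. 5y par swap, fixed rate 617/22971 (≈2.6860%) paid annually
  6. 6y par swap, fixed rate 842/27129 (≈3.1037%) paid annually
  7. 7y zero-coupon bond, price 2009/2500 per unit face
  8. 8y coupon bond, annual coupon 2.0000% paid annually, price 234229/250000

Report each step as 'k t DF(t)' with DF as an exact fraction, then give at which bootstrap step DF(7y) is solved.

step 1 [1y] swap r/1=19/606: DF=(1 − 19/606·(0))/(1+19/606) = 606/625 ≈ 0.969600
step 2 [2y] swap r/1=751/18945: DF=(1 − 751/18945·(0.969600))/(1+751/18945) = 9249/10000 ≈ 0.924900
step 3 [3y] bond c/1=7/80: DF=(232101/200000 − 7/80·(0.969600+0.924900))/(1+7/80) = 9147/10000 ≈ 0.914700
step 4 [4y] swap r/1=229/9294: DF=(1 − 229/9294·(0.969600+0.924900+0.914700))/(1+229/9294) = 2271/2500 ≈ 0.908400
step 5 [5y] swap r/1=617/22971: DF=(1 − 617/22971·(0.969600+0.924900+0.914700+0.908400))/(1+617/22971) = 4383/5000 ≈ 0.876600
step 6 [6y] swap r/1=842/27129: DF=(1 − 842/27129·(0.969600+0.924900+0.914700+0.908400+0.876600))/(1+842/27129) = 2079/2500 ≈ 0.831600
step 7 [7y] zero: DF = P = 2009/2500 ≈ 0.803600
step 8 [8y] bond c/1=1/50: DF=(234229/250000 − 1/50·(0.969600+0.924900+0.914700+0.908400+0.876600+0.831600+0.803600))/(1+1/50) = 1991/2500 ≈ 0.796400

1 1 606/625
2 2 9249/10000
3 3 9147/10000
4 4 2271/2500
5 5 4383/5000
6 6 2079/2500
7 7 2009/2500
8 8 1991/2500
DF(7y) is solved at step 7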